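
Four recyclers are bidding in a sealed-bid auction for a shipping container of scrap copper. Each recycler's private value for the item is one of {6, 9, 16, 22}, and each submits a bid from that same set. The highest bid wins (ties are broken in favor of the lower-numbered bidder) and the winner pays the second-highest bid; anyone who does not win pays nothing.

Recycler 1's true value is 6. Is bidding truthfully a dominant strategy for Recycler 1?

Check each profile of the others' bids and compare truth against every alternative bid.
Others bid (6, 6, 9): truth gives 0, best alternative gives -3.
Others bid (6, 9, 6): truth gives 0, best alternative gives -3.
Others bid (6, 9, 9): truth gives 0, best alternative gives -3.
Others bid (9, 6, 6): truth gives 0, best alternative gives -3.
Others bid (9, 6, 9): truth gives 0, best alternative gives -3.
Others bid (9, 9, 6): truth gives 0, best alternative gives -3.
(Remaining 58 profiles checked similarly; truth is weakly best in each.)
In every case the truthful bid is at least as good as any alternative, so it is a dominant strategy.

Yes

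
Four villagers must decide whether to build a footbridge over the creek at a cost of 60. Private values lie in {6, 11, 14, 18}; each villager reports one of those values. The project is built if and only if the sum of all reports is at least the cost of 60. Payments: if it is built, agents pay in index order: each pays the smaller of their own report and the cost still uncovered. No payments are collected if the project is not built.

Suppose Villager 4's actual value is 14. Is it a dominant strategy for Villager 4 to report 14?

Yes

Check each profile of the others' reports and compare truth against every alternative report.
Others report (18, 18, 18): truth gives 8, best alternative gives 8.
Others report (14, 18, 18): truth gives 4, best alternative gives 4.
Others report (18, 14, 18): truth gives 4, best alternative gives 4.
Others report (18, 18, 14): truth gives 4, best alternative gives 4.
Others report (11, 18, 18): truth gives 1, best alternative gives 1.
Others report (18, 11, 18): truth gives 1, best alternative gives 1.
(Remaining 58 profiles checked similarly; truth is weakly best in each.)
In every case the truthful report is at least as good as any alternative, so it is a dominant strategy.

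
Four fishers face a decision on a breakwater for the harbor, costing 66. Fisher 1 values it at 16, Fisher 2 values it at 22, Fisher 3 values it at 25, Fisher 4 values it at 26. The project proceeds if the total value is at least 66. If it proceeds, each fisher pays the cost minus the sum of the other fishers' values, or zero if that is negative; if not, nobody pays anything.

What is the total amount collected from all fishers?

Total value 89 ≥ cost 66, so it is built.
Fisher 1: others sum to 73; max(0, 66 - 73) = 0.
Fisher 2: others sum to 67; max(0, 66 - 67) = 0.
Fisher 3: others sum to 64; max(0, 66 - 64) = 2.
Fisher 4: others sum to 63; max(0, 66 - 63) = 3.
Total collected = 0 + 0 + 2 + 3 = 5.

5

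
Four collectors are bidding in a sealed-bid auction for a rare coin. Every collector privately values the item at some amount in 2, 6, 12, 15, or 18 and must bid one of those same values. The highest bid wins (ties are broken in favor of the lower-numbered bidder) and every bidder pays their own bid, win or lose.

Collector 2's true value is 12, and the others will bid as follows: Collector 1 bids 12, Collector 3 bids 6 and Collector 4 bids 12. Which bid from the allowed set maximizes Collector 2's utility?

Bid 2: loses but pays 2, utility -2.
Bid 6: loses but pays 6, utility -6.
Bid 12: loses but pays 12, utility -12.
Bid 15: wins, pays 15, utility 12 - 15 = -3.
Bid 18: wins, pays 18, utility 12 - 18 = -6.
The best choice is 2 with utility -2.

2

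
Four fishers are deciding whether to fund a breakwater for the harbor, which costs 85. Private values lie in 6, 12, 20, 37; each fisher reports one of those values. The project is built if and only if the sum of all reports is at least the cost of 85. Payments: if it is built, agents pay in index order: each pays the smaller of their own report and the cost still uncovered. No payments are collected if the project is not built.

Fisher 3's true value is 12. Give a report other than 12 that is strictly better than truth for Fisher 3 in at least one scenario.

Suppose Fisher 1 reports 6, Fisher 2 reports 37 and Fisher 4 reports 37.
Report 12: project built, pays 12, utility 12 - 12 = 0.
Report 6: project built, pays 6, utility 12 - 6 = 6.
So reporting 6 beats truth here (6 > 0).

6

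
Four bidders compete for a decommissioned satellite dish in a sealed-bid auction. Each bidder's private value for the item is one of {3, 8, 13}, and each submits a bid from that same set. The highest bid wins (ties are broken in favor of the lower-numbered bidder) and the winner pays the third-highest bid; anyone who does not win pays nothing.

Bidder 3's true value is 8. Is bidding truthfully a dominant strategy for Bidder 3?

No

Consider the case where Bidder 1 bids 3, Bidder 2 bids 3 and Bidder 4 bids 13.
Truthful bid 8: loses, pays 0, utility 0.
Bid 13 instead: wins, pays 3, utility 8 - 3 = 5.
Since 5 > 0, bidding 13 is strictly better here, so truthful bidding is not dominant.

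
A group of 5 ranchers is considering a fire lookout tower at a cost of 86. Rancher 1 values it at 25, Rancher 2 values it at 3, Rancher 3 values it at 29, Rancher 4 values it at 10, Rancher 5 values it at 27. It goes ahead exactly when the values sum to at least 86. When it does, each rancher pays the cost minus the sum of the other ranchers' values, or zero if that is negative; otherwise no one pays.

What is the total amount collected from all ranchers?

Total value 94 ≥ cost 86, so it is built.
Rancher 1: others sum to 69; max(0, 86 - 69) = 17.
Rancher 2: others sum to 91; max(0, 86 - 91) = 0.
Rancher 3: others sum to 65; max(0, 86 - 65) = 21.
Rancher 4: others sum to 84; max(0, 86 - 84) = 2.
Rancher 5: others sum to 67; max(0, 86 - 67) = 19.
Total collected = 17 + 0 + 21 + 2 + 19 = 59.

59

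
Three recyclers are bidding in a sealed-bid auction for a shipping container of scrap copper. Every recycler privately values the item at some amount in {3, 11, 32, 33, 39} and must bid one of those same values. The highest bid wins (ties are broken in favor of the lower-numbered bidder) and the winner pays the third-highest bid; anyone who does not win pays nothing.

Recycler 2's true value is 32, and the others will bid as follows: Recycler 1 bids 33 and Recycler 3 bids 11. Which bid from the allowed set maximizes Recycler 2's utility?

39

Bid 3: loses, pays 0, utility 0.
Bid 11: loses, pays 0, utility 0.
Bid 32: loses, pays 0, utility 0.
Bid 33: loses, pays 0, utility 0.
Bid 39: wins, pays 11, utility 32 - 11 = 21.
The best choice is 39 with utility 21.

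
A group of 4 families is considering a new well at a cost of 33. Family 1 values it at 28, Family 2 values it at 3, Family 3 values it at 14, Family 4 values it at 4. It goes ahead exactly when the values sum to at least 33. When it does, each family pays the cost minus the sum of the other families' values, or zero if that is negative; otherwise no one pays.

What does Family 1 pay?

12

Total value 49 ≥ cost 33, so the project is built.
The other families' values sum to 21.
Cost minus that sum is 33 - 21 = 12.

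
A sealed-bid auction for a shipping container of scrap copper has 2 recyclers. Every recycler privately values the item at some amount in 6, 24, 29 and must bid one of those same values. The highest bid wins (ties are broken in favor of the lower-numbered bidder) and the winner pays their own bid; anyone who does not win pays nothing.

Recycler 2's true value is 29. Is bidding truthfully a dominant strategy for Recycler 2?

No

Consider the case where Recycler 1 bids 6.
Truthful bid 29: wins, pays 29, utility 29 - 29 = 0.
Bid 24 instead: wins, pays 24, utility 29 - 24 = 5.
Since 5 > 0, bidding 24 is strictly better here, so truthful bidding is not dominant.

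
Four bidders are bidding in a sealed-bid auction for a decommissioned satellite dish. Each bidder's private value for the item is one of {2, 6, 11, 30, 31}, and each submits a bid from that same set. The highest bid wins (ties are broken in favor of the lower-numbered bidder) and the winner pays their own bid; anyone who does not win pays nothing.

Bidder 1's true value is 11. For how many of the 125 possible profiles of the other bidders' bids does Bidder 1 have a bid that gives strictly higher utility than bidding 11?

Others bid (2, 2, 2): truth gives 0; bid 2 gives 9 > 0. Violating.
Others bid (2, 2, 6): truth gives 0; bid 6 gives 5 > 0. Violating.
Others bid (2, 6, 2): truth gives 0; bid 6 gives 5 > 0. Violating.
Others bid (2, 6, 6): truth gives 0; bid 6 gives 5 > 0. Violating.
Others bid (2, 2, 11): truth gives 0; no alternative beats it.
Others bid (2, 2, 30): truth gives 0; no alternative beats it.
(Checking all 125 profiles: 8 have a profitable deviation, 117 do not.)

8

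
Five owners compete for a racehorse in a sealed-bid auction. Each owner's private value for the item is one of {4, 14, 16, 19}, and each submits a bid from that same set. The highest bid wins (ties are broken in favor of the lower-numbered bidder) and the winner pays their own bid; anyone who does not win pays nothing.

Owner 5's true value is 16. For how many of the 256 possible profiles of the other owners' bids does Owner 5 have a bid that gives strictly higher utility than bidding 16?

1

Others bid (4, 4, 4, 4): truth gives 0; bid 14 gives 2 > 0. Violating.
Others bid (4, 4, 4, 14): truth gives 0; no alternative beats it.
Others bid (4, 4, 4, 16): truth gives 0; no alternative beats it.
(Checking all 256 profiles: 1 has a profitable deviation, 255 do not.)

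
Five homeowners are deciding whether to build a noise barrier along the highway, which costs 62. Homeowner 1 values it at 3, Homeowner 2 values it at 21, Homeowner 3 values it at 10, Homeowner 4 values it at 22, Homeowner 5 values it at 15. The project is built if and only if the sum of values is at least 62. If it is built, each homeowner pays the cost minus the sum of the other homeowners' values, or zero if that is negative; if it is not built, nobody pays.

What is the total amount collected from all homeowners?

32

Total value 71 ≥ cost 62, so it is built.
Homeowner 1: others sum to 68; max(0, 62 - 68) = 0.
Homeowner 2: others sum to 50; max(0, 62 - 50) = 12.
Homeowner 3: others sum to 61; max(0, 62 - 61) = 1.
Homeowner 4: others sum to 49; max(0, 62 - 49) = 13.
Homeowner 5: others sum to 56; max(0, 62 - 56) = 6.
Total collected = 0 + 12 + 1 + 13 + 6 = 32.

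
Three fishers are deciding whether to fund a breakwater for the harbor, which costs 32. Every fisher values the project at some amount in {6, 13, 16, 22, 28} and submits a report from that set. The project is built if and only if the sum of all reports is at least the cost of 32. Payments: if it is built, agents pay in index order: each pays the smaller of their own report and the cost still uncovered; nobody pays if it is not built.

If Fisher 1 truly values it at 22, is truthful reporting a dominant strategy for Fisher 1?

No

Consider the case where Fisher 2 reports 6 and Fisher 3 reports 13.
Truthful report 22: project built, pays 22, utility 22 - 22 = 0.
Report 13 instead: project built, pays 13, utility 22 - 13 = 9.
Since 9 > 0, reporting 13 is strictly better here, so truthful reporting is not dominant.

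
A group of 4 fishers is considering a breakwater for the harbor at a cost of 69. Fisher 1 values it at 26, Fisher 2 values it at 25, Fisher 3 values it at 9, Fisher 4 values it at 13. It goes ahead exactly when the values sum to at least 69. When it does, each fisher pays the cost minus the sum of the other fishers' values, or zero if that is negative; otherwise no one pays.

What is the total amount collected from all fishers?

Total value 73 ≥ cost 69, so it is built.
Fisher 1: others sum to 47; max(0, 69 - 47) = 22.
Fisher 2: others sum to 48; max(0, 69 - 48) = 21.
Fisher 3: others sum to 64; max(0, 69 - 64) = 5.
Fisher 4: others sum to 60; max(0, 69 - 60) = 9.
Total collected = 22 + 21 + 5 + 9 = 57.

57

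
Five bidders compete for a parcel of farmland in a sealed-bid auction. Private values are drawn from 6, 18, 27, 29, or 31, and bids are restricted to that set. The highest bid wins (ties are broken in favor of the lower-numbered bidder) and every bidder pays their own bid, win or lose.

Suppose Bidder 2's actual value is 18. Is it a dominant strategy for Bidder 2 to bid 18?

No

Consider the case where Bidder 1 bids 6, Bidder 3 bids 6, Bidder 4 bids 6 and Bidder 5 bids 27.
Truthful bid 18: loses but pays 18, utility -18.
Bid 6 instead: loses but pays 6, utility -6.
Since -6 > -18, bidding 6 is strictly better here, so truthful bidding is not dominant.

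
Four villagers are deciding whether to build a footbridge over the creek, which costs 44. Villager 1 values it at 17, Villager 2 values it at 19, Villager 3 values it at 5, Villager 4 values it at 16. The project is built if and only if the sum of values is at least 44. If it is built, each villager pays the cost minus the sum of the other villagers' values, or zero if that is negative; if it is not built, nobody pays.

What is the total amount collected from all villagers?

Total value 57 ≥ cost 44, so it is built.
Villager 1: others sum to 40; max(0, 44 - 40) = 4.
Villager 2: others sum to 38; max(0, 44 - 38) = 6.
Villager 3: others sum to 52; max(0, 44 - 52) = 0.
Villager 4: others sum to 41; max(0, 44 - 41) = 3.
Total collected = 4 + 6 + 0 + 3 = 13.

13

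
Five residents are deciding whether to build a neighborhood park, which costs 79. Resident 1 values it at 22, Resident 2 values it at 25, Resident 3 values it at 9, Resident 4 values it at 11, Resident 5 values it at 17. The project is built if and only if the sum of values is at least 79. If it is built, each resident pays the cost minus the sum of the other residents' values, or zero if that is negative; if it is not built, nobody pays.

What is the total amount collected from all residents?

59

Total value 84 ≥ cost 79, so it is built.
Resident 1: others sum to 62; max(0, 79 - 62) = 17.
Resident 2: others sum to 59; max(0, 79 - 59) = 20.
Resident 3: others sum to 75; max(0, 79 - 75) = 4.
Resident 4: others sum to 73; max(0, 79 - 73) = 6.
Resident 5: others sum to 67; max(0, 79 - 67) = 12.
Total collected = 17 + 20 + 4 + 6 + 12 = 59.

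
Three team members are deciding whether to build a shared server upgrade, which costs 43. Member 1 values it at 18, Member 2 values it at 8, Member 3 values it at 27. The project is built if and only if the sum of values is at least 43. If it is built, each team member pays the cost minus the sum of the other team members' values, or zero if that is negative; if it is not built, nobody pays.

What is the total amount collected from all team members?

Total value 53 ≥ cost 43, so it is built.
Member 1: others sum to 35; max(0, 43 - 35) = 8.
Member 2: others sum to 45; max(0, 43 - 45) = 0.
Member 3: others sum to 26; max(0, 43 - 26) = 17.
Total collected = 8 + 0 + 17 = 25.

25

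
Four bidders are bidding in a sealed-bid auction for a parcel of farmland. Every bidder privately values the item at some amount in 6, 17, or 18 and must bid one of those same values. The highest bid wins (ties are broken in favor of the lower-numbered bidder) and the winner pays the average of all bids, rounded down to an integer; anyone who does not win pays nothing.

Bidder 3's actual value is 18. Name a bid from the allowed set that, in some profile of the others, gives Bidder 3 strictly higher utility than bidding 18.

Suppose Bidder 1 bids 6, Bidder 2 bids 6 and Bidder 4 bids 6.
Bid 18: wins, pays 9, utility 18 - 9 = 9.
Bid 17: wins, pays 8, utility 18 - 8 = 10.
So bidding 17 beats truth here (10 > 9).

17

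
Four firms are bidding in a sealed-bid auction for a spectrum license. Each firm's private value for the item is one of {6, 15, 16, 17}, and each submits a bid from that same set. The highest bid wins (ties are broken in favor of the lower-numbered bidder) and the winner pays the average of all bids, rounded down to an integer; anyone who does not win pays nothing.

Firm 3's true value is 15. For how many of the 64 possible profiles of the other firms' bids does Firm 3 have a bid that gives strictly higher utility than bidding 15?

Others bid (6, 6, 16): truth gives 0; bid 16 gives 4 > 0. Violating.
Others bid (6, 6, 17): truth gives 0; bid 17 gives 4 > 0. Violating.
Others bid (6, 15, 6): truth gives 0; bid 16 gives 5 > 0. Violating.
Others bid (6, 15, 15): truth gives 0; bid 16 gives 2 > 0. Violating.
Others bid (6, 6, 6): truth gives 7; no alternative beats it.
Others bid (6, 6, 15): truth gives 5; no alternative beats it.
(Checking all 64 profiles: 22 have a profitable deviation, 42 do not.)

22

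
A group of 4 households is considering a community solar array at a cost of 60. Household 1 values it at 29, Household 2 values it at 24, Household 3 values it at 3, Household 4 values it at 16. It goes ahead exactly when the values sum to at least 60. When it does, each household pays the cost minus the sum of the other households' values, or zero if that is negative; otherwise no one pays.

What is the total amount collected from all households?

Total value 72 ≥ cost 60, so it is built.
Household 1: others sum to 43; max(0, 60 - 43) = 17.
Household 2: others sum to 48; max(0, 60 - 48) = 12.
Household 3: others sum to 69; max(0, 60 - 69) = 0.
Household 4: others sum to 56; max(0, 60 - 56) = 4.
Total collected = 17 + 12 + 0 + 4 = 33.

33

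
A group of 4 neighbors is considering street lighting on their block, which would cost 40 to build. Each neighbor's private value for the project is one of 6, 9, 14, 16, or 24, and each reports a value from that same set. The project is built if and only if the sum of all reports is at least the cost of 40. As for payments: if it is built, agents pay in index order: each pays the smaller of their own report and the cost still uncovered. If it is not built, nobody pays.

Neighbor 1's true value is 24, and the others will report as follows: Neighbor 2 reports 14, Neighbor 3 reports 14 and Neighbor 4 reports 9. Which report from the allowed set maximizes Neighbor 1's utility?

6

Report 6: project built, pays 6, utility 24 - 6 = 18.
Report 9: project built, pays 9, utility 24 - 9 = 15.
Report 14: project built, pays 14, utility 24 - 14 = 10.
Report 16: project built, pays 16, utility 24 - 16 = 8.
Report 24: project built, pays 24, utility 24 - 24 = 0.
The best choice is 6 with utility 18.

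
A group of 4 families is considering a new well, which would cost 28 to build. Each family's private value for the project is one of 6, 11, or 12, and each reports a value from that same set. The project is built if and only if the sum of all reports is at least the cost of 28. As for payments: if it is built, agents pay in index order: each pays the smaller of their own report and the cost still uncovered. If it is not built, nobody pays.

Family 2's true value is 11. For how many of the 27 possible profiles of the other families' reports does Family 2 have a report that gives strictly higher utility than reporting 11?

26

Others report (6, 6, 11): truth gives 0; report 6 gives 5 > 0. Violating.
Others report (6, 6, 12): truth gives 0; report 6 gives 5 > 0. Violating.
Others report (6, 11, 6): truth gives 0; report 6 gives 5 > 0. Violating.
Others report (6, 11, 11): truth gives 0; report 6 gives 5 > 0. Violating.
Others report (6, 6, 6): truth gives 0; no alternative beats it.
(Checking all 27 profiles: 26 have a profitable deviation, 1 does not.)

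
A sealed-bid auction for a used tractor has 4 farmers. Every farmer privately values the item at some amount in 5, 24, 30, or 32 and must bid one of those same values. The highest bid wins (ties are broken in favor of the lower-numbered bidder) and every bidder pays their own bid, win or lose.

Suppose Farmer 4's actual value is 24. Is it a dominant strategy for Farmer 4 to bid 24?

No

Consider the case where Farmer 1 bids 5, Farmer 2 bids 5 and Farmer 3 bids 24.
Truthful bid 24: loses but pays 24, utility -24.
Bid 5 instead: loses but pays 5, utility -5.
Since -5 > -24, bidding 5 is strictly better here, so truthful bidding is not dominant.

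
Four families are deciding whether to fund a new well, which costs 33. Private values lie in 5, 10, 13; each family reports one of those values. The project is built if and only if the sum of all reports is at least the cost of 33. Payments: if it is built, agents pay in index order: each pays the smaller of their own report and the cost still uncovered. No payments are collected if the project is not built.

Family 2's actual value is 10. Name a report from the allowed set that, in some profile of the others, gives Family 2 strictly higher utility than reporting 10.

Suppose Family 1 reports 5, Family 3 reports 10 and Family 4 reports 13.
Report 10: project built, pays 10, utility 10 - 10 = 0.
Report 5: project built, pays 5, utility 10 - 5 = 5.
So reporting 5 beats truth here (5 > 0).

5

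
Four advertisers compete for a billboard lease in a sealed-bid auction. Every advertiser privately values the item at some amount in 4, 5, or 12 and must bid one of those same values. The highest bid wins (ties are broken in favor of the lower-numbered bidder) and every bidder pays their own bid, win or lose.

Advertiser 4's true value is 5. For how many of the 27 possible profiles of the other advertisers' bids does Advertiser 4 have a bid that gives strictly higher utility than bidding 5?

Others bid (4, 4, 5): truth gives -5; bid 4 gives -4 > -5. Violating.
Others bid (4, 4, 12): truth gives -5; bid 4 gives -4 > -5. Violating.
Others bid (4, 5, 4): truth gives -5; bid 4 gives -4 > -5. Violating.
Others bid (4, 5, 5): truth gives -5; bid 4 gives -4 > -5. Violating.
Others bid (4, 4, 4): truth gives 0; no alternative beats it.
(Checking all 27 profiles: 26 have a profitable deviation, 1 does not.)

26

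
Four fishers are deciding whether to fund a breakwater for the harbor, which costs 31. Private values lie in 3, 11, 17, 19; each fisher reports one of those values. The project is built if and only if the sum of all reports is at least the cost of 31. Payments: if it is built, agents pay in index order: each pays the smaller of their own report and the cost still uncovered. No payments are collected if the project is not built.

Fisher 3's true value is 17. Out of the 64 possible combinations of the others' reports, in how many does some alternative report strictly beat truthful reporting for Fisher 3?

23

Others report (3, 3, 17): truth gives 0; report 11 gives 6 > 0. Violating.
Others report (3, 3, 19): truth gives 0; report 11 gives 6 > 0. Violating.
Others report (3, 11, 11): truth gives 0; report 11 gives 6 > 0. Violating.
Others report (3, 11, 17): truth gives 0; report 3 gives 14 > 0. Violating.
Others report (3, 3, 3): truth gives 0; no alternative beats it.
Others report (3, 3, 11): truth gives 0; no alternative beats it.
(Checking all 64 profiles: 23 have a profitable deviation, 41 do not.)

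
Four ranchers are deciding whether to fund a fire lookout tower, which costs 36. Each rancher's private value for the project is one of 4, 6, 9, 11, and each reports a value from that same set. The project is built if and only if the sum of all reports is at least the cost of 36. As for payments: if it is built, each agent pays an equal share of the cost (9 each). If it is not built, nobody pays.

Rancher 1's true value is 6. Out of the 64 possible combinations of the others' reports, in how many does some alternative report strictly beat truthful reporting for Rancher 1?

3

Others report (9, 11, 11): truth gives -3; report 4 gives 0 > -3. Violating.
Others report (11, 9, 11): truth gives -3; report 4 gives 0 > -3. Violating.
Others report (11, 11, 9): truth gives -3; report 4 gives 0 > -3. Violating.
Others report (4, 4, 4): truth gives 0; no alternative beats it.
Others report (4, 4, 6): truth gives 0; no alternative beats it.
(Checking all 64 profiles: 3 have a profitable deviation, 61 do not.)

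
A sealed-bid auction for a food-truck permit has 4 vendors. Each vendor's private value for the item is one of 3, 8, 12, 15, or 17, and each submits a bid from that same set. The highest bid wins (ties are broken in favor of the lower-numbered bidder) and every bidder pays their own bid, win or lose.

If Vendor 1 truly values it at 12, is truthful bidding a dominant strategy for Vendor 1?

Consider the case where Vendor 2 bids 3, Vendor 3 bids 3 and Vendor 4 bids 3.
Truthful bid 12: wins, pays 12, utility 12 - 12 = 0.
Bid 3 instead: wins, pays 3, utility 12 - 3 = 9.
Since 9 > 0, bidding 3 is strictly better here, so truthful bidding is not dominant.

No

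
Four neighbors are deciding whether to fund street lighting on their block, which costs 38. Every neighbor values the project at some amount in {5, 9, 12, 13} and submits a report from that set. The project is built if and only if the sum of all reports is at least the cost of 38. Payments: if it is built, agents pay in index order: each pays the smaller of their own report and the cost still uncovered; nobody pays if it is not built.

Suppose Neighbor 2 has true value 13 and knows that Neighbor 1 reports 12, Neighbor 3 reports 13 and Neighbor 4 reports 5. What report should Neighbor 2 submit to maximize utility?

9

Report 5: project not built, utility 0.
Report 9: project built, pays 9, utility 13 - 9 = 4.
Report 12: project built, pays 12, utility 13 - 12 = 1.
Report 13: project built, pays 13, utility 13 - 13 = 0.
The best choice is 9 with utility 4.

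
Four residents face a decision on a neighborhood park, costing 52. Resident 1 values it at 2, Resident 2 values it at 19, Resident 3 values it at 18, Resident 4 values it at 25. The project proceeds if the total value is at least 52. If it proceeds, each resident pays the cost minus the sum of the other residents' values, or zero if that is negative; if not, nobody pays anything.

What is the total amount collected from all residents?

Total value 64 ≥ cost 52, so it is built.
Resident 1: others sum to 62; max(0, 52 - 62) = 0.
Resident 2: others sum to 45; max(0, 52 - 45) = 7.
Resident 3: others sum to 46; max(0, 52 - 46) = 6.
Resident 4: others sum to 39; max(0, 52 - 39) = 13.
Total collected = 0 + 7 + 6 + 13 = 26.

26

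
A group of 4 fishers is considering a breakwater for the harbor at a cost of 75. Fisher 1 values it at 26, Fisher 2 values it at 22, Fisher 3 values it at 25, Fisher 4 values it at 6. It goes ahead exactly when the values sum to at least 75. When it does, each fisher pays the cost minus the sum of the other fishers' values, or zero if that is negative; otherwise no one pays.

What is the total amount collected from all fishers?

63

Total value 79 ≥ cost 75, so it is built.
Fisher 1: others sum to 53; max(0, 75 - 53) = 22.
Fisher 2: others sum to 57; max(0, 75 - 57) = 18.
Fisher 3: others sum to 54; max(0, 75 - 54) = 21.
Fisher 4: others sum to 73; max(0, 75 - 73) = 2.
Total collected = 22 + 18 + 21 + 2 = 63.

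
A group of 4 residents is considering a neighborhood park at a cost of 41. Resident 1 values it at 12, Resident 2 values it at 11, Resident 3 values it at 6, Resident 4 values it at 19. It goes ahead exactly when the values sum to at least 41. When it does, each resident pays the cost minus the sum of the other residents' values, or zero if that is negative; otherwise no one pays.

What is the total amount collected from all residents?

Total value 48 ≥ cost 41, so it is built.
Resident 1: others sum to 36; max(0, 41 - 36) = 5.
Resident 2: others sum to 37; max(0, 41 - 37) = 4.
Resident 3: others sum to 42; max(0, 41 - 42) = 0.
Resident 4: others sum to 29; max(0, 41 - 29) = 12.
Total collected = 5 + 4 + 0 + 12 = 21.

21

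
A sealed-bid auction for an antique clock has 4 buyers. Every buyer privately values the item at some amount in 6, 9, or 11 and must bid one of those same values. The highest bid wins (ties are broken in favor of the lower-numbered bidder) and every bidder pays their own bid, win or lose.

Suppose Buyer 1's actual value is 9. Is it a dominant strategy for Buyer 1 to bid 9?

No

Consider the case where Buyer 2 bids 6, Buyer 3 bids 6 and Buyer 4 bids 6.
Truthful bid 9: wins, pays 9, utility 9 - 9 = 0.
Bid 6 instead: wins, pays 6, utility 9 - 6 = 3.
Since 3 > 0, bidding 6 is strictly better here, so truthful bidding is not dominant.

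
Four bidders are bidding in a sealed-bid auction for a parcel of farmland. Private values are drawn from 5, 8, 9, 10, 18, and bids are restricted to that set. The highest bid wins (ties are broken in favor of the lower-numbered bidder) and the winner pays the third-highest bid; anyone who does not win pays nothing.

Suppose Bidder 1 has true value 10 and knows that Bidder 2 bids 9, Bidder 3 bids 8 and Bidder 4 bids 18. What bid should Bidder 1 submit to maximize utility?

Bid 5: loses, pays 0, utility 0.
Bid 8: loses, pays 0, utility 0.
Bid 9: loses, pays 0, utility 0.
Bid 10: loses, pays 0, utility 0.
Bid 18: wins, pays 9, utility 10 - 9 = 1.
The best choice is 18 with utility 1.

18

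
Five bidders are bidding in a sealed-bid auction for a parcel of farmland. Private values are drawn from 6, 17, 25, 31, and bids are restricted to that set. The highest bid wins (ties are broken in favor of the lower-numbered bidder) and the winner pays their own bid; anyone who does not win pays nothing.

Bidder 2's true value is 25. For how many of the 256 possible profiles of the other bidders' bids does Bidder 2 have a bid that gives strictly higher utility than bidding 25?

8

Others bid (6, 6, 6, 6): truth gives 0; bid 17 gives 8 > 0. Violating.
Others bid (6, 6, 6, 17): truth gives 0; bid 17 gives 8 > 0. Violating.
Others bid (6, 6, 17, 6): truth gives 0; bid 17 gives 8 > 0. Violating.
Others bid (6, 6, 17, 17): truth gives 0; bid 17 gives 8 > 0. Violating.
Others bid (6, 6, 6, 25): truth gives 0; no alternative beats it.
Others bid (6, 6, 6, 31): truth gives 0; no alternative beats it.
(Checking all 256 profiles: 8 have a profitable deviation, 248 do not.)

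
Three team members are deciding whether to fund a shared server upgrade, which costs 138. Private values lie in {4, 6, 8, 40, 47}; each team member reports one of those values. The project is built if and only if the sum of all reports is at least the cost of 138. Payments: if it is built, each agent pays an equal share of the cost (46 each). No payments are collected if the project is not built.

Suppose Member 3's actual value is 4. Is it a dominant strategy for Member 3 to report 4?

Yes

Check each profile of the others' reports and compare truth against every alternative report.
Others report (4, 4): truth gives 0, best alternative gives 0.
Others report (4, 6): truth gives 0, best alternative gives 0.
Others report (4, 8): truth gives 0, best alternative gives 0.
Others report (4, 40): truth gives 0, best alternative gives 0.
Others report (4, 47): truth gives 0, best alternative gives 0.
Others report (6, 4): truth gives 0, best alternative gives 0.
(Remaining 19 profiles checked similarly; truth is weakly best in each.)
In every case the truthful report is at least as good as any alternative, so it is a dominant strategy.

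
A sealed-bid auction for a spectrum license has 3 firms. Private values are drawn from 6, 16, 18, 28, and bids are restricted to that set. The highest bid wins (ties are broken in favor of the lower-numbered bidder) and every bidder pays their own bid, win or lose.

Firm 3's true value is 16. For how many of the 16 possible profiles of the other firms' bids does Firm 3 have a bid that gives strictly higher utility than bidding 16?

Others bid (6, 16): truth gives -16; bid 18 gives -2 > -16. Violating.
Others bid (6, 18): truth gives -16; bid 6 gives -6 > -16. Violating.
Others bid (6, 28): truth gives -16; bid 6 gives -6 > -16. Violating.
Others bid (16, 6): truth gives -16; bid 18 gives -2 > -16. Violating.
Others bid (6, 6): truth gives 0; no alternative beats it.
(Checking all 16 profiles: 15 have a profitable deviation, 1 does not.)

15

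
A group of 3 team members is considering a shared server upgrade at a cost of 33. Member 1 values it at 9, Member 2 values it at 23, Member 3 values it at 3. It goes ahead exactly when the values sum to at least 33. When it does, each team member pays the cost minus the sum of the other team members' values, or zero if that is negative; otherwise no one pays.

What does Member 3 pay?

1

Total value 35 ≥ cost 33, so the project is built.
The other team members' values sum to 32.
Cost minus that sum is 33 - 32 = 1.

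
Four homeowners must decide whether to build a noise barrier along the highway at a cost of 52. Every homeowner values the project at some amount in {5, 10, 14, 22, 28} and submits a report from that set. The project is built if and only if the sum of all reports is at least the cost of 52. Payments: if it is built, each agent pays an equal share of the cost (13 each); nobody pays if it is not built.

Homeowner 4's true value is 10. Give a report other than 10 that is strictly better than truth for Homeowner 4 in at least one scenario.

Suppose Homeowner 1 reports 5, Homeowner 2 reports 10 and Homeowner 3 reports 28.
Report 10: project built, pays 13, utility 10 - 13 = -3.
Report 5: project not built, utility 0.
So reporting 5 beats truth here (0 > -3).

5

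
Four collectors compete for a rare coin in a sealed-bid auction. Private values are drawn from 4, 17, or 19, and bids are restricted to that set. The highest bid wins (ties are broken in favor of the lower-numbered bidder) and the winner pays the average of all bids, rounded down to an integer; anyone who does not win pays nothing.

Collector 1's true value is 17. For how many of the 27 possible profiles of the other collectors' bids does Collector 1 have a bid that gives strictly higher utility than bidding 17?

13

Others bid (4, 4, 4): truth gives 10; bid 4 gives 13 > 10. Violating.
Others bid (4, 4, 19): truth gives 0; bid 19 gives 6 > 0. Violating.
Others bid (4, 17, 19): truth gives 0; bid 19 gives 3 > 0. Violating.
Others bid (4, 19, 4): truth gives 0; bid 19 gives 6 > 0. Violating.
Others bid (4, 4, 17): truth gives 7; no alternative beats it.
Others bid (4, 17, 4): truth gives 7; no alternative beats it.
(Checking all 27 profiles: 13 have a profitable deviation, 14 do not.)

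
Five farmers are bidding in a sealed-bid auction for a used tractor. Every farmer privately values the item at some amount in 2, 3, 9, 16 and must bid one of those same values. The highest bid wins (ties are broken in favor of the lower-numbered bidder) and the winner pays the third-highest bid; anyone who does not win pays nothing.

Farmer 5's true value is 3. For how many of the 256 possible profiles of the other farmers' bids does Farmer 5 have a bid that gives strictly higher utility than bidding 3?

8

Others bid (2, 2, 2, 3): truth gives 0; bid 9 gives 1 > 0. Violating.
Others bid (2, 2, 2, 9): truth gives 0; bid 16 gives 1 > 0. Violating.
Others bid (2, 2, 3, 2): truth gives 0; bid 9 gives 1 > 0. Violating.
Others bid (2, 2, 9, 2): truth gives 0; bid 16 gives 1 > 0. Violating.
Others bid (2, 2, 2, 2): truth gives 1; no alternative beats it.
Others bid (2, 2, 2, 16): truth gives 0; no alternative beats it.
(Checking all 256 profiles: 8 have a profitable deviation, 248 do not.)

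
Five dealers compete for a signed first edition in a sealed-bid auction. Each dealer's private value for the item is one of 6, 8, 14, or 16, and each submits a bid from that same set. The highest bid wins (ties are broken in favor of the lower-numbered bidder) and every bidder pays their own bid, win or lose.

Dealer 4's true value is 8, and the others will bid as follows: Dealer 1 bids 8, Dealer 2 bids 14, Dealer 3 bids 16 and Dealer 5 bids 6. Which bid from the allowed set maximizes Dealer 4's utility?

Bid 6: loses but pays 6, utility -6.
Bid 8: loses but pays 8, utility -8.
Bid 14: loses but pays 14, utility -14.
Bid 16: loses but pays 16, utility -16.
The best choice is 6 with utility -6.

6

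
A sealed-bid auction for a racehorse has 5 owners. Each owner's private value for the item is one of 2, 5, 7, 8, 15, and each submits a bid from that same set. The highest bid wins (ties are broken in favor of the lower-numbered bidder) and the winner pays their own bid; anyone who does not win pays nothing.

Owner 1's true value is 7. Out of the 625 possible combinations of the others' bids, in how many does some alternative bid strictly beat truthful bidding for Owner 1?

16

Others bid (2, 2, 2, 2): truth gives 0; bid 2 gives 5 > 0. Violating.
Others bid (2, 2, 2, 5): truth gives 0; bid 5 gives 2 > 0. Violating.
Others bid (2, 2, 5, 2): truth gives 0; bid 5 gives 2 > 0. Violating.
Others bid (2, 2, 5, 5): truth gives 0; bid 5 gives 2 > 0. Violating.
Others bid (2, 2, 2, 7): truth gives 0; no alternative beats it.
Others bid (2, 2, 2, 8): truth gives 0; no alternative beats it.
(Checking all 625 profiles: 16 have a profitable deviation, 609 do not.)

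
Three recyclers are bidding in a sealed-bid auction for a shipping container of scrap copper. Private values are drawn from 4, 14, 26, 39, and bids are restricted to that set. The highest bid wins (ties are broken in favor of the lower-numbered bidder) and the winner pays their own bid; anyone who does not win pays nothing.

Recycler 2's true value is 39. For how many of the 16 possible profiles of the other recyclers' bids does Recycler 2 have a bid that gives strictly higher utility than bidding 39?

Others bid (4, 4): truth gives 0; bid 14 gives 25 > 0. Violating.
Others bid (4, 14): truth gives 0; bid 14 gives 25 > 0. Violating.
Others bid (4, 26): truth gives 0; bid 26 gives 13 > 0. Violating.
Others bid (14, 4): truth gives 0; bid 26 gives 13 > 0. Violating.
Others bid (4, 39): truth gives 0; no alternative beats it.
Others bid (14, 39): truth gives 0; no alternative beats it.
(Checking all 16 profiles: 6 have a profitable deviation, 10 do not.)

6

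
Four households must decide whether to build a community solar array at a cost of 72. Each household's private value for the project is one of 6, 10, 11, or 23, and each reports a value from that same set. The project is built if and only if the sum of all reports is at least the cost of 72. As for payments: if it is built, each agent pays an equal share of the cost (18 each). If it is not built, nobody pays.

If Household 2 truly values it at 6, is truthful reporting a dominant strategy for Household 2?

Yes

Check each profile of the others' reports and compare truth against every alternative report.
Others report (23, 23, 23): truth gives -12, best alternative gives -12.
Others report (6, 6, 6): truth gives 0, best alternative gives 0.
Others report (6, 6, 10): truth gives 0, best alternative gives 0.
Others report (6, 6, 11): truth gives 0, best alternative gives 0.
Others report (6, 6, 23): truth gives 0, best alternative gives 0.
Others report (6, 10, 6): truth gives 0, best alternative gives 0.
(Remaining 58 profiles checked similarly; truth is weakly best in each.)
In every case the truthful report is at least as good as any alternative, so it is a dominant strategy.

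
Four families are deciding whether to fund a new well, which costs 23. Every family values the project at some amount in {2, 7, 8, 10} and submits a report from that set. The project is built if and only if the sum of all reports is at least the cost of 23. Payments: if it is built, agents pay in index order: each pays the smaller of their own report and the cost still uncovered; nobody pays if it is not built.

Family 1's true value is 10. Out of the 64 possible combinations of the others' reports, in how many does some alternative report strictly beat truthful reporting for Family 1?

Others report (2, 7, 7): truth gives 0; report 7 gives 3 > 0. Violating.
Others report (2, 7, 8): truth gives 0; report 7 gives 3 > 0. Violating.
Others report (2, 7, 10): truth gives 0; report 7 gives 3 > 0. Violating.
Others report (2, 8, 7): truth gives 0; report 7 gives 3 > 0. Violating.
Others report (2, 2, 2): truth gives 0; no alternative beats it.
Others report (2, 2, 7): truth gives 0; no alternative beats it.
(Checking all 64 profiles: 54 have a profitable deviation, 10 do not.)

54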